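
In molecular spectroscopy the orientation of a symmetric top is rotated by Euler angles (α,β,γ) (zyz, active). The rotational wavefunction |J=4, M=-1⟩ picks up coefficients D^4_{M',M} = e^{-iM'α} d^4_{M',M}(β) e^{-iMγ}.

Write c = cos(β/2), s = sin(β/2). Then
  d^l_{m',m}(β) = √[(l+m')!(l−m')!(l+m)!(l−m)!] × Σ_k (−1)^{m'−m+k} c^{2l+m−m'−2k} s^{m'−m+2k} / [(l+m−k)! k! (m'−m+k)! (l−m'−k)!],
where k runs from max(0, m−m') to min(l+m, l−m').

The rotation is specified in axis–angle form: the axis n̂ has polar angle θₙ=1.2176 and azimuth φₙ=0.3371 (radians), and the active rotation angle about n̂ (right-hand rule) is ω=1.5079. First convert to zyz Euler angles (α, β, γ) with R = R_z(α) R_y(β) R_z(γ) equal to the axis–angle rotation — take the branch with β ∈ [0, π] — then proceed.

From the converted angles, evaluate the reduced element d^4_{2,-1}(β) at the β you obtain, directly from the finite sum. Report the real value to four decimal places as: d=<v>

Axis–angle → zyz. n̂ = (sinθₙcosφₙ, sinθₙsinφₙ, cosθₙ) = (+0.885464, +0.310335, +0.345899), ω = 1.5079.
R = I cosω + sinω [n̂]ₓ + (1−cosω) n̂n̂ᵀ gives
  R = [+0.797620, -0.087696, +0.596751; +0.602733, +0.153109, -0.783116; -0.022692, +0.984310, +0.174980]
β = atan2(√(R₁₃²+R₂₃²), R₃₃) = 1.394910; α = atan2(R₂₃, R₁₃) mod 2π = 5.363539; γ = atan2(R₃₂, −R₃₁) mod 2π = 1.547747
d^4_{2,-1}(β=1.3949) via the finite sum:
c=cos(1.394910/2)=0.766479, s=sin(1.394910/2)=0.642269; N=√[720·2·6·120]=1018.233765
Admissible k: 0..2 (factorial args all ≥0)
  k=0: (−1)^3·1018.2338/(72)·0.7665^5·0.6423^3 = -0.991215
  k=1: (−1)^4·1018.2338/(48)·0.7665^3·0.6423^5 = +1.043982
  k=2: (−1)^5·1018.2338/(240)·0.7665^1·0.6423^7 = -0.146608
d^4_{2,-1}(1.3949) = -0.991215 +1.043982 -0.146608 = -0.093841

d=-0.0938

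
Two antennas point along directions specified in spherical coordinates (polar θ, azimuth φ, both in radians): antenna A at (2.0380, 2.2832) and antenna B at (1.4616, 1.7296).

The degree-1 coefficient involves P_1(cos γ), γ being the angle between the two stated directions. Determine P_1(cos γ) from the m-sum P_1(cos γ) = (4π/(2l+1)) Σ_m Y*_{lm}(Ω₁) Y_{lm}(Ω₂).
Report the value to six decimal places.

0.705869

Expand P_1 via completeness: Σ_{m} conj(Y_{1,m}) at Ω₁ times Y_{1,m} at Ω₂ —
  term(m=-1) = 0.09012 + 0.05570j   from Y*(Ω₁)=-0.20163 + 0.23345j, Y(Ω₂)=-0.05431 - 0.33911j
  term(m=+0) = -0.01172 + 0.00000j   from Y*(Ω₁)=-0.22006 + 0.00000j, Y(Ω₂)=0.05325 + 0.00000j
  term(m=+1) = 0.09012 - 0.05570j   from Y*(Ω₁)=0.20163 + 0.23345j, Y(Ω₂)=0.05431 - 0.33911j
Σ over m = 0.16851 + 0.00000j; ×(4π/3) → 0.70587 + 0.00000j. Real part: 0.705869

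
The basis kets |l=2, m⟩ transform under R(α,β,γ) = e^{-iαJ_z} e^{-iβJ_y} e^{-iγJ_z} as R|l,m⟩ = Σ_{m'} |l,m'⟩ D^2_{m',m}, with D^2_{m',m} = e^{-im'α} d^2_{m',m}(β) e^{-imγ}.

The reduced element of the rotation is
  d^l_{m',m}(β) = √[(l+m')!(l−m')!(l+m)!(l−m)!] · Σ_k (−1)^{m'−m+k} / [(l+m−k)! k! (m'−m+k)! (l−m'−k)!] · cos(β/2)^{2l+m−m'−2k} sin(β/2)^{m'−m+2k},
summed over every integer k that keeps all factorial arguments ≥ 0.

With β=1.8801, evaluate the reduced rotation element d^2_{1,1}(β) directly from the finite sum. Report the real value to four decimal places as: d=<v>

d=-0.5595

d^2_{1,1}(β=1.8801) via the finite sum:
With c≡cos(β/2)=0.589748 and s≡sin(β/2)=0.807588, N=[6·1·6·1]^{1/2}=6.000000
k: max(0,(1)−(1))=0 … min(2+(1),2−(1))=1
  k=0: (−1)^0·6.0000/(6)·0.5897^4·0.8076^0 = +0.120966
  k=1: (−1)^1·6.0000/(2)·0.5897^2·0.8076^2 = -0.680508
d^2_{1,1}(1.8801) = +0.120966 -0.680508 = -0.559541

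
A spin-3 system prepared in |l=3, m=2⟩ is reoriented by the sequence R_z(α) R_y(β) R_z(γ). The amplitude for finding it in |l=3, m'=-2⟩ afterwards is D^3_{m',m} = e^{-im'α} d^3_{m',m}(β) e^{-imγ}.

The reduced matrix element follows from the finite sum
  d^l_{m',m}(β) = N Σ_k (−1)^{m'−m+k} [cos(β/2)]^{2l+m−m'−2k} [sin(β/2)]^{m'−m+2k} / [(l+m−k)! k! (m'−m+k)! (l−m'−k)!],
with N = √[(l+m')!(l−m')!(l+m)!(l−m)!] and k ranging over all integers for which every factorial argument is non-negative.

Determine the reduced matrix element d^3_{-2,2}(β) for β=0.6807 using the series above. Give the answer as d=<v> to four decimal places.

d=0.0538

d^3_{-2,2}(β=0.6807) via the finite sum:
Half-angle: c=0.942638, s=0.333817. N=√(1·120·120·1)=120.000000
k∈{4,5} keeps every argument non-negative
  k=4: (−1)^0·120.0000/(24)·0.9426^2·0.3338^4 = +0.055169
  k=5: (−1)^1·120.0000/(120)·0.9426^0·0.3338^6 = -0.001384
d^3_{-2,2}(0.6807) = +0.055169 -0.001384 = +0.053785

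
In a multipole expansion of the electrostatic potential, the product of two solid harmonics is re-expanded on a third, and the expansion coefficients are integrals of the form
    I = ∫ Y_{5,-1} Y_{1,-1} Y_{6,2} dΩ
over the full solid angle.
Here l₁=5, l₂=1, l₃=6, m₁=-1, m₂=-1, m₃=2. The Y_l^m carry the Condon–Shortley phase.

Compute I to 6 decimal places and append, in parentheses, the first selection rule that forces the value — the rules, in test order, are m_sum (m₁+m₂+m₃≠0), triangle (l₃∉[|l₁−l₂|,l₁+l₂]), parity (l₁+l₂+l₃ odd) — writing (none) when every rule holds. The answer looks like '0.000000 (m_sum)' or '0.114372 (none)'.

Rules hold: Σm=0, L=12 even, 4≤6≤6.
N = 11·3·13 = 429
Δ = 0!·10!·2!/13! = 1/858
Racah Σ t=0..0: t=0:+1/14400 = 1/14400
⇒ 3j(5 1 6; 0 0 0)² = 6/143, sgn +1
Racah Σ t=0..0: t=0:+1/34560 = 1/34560
⇒ 3j(5 1 6; -1 -1 2)² = 14/429, sgn +1
4πI² = N·(3j₀)²·(3jₘ)² = 84/143
I = +1·√(0.587413/4π) = 0.21620548
No selection rule forces the value: the integral is nonzero (none).

0.216205 (none)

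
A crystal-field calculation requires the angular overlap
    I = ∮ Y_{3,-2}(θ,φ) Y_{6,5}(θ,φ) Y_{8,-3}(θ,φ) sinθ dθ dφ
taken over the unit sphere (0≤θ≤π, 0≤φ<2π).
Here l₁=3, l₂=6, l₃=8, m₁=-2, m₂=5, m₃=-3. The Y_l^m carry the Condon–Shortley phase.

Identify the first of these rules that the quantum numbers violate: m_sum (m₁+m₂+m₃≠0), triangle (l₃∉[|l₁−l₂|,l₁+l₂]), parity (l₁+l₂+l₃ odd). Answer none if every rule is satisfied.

parity

azimuthal sum: -2 + 5 − 3 = 0  ✓
3 ≤ 8 ≤ 9 (triangle on l)  ✓
L = 3 + 6 + 8 = 17 (odd)  ✗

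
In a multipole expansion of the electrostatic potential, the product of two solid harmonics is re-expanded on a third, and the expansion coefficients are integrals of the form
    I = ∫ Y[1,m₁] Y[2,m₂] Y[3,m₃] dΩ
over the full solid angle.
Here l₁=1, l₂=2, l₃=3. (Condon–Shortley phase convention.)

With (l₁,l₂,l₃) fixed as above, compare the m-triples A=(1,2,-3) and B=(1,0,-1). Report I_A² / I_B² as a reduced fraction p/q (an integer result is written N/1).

5/2

Same 1,2,3: normalisation and zero-m 3j drop out of the ratio.
A: Δ: 0! 2! 4! / 7! → 1/105; sum: t=0:+1/48 = 1/48; 3j²(1 2 3; 1 2 -3) = Δ·Π!·Σ² = 1/7  (sign +1)
B: Δ: 0! 2! 4! / 7! → 1/105; sum: t=0:+1/8 = 1/8; 3j²(1 2 3; 1 0 -1) = Δ·Π!·Σ² = 2/35  (sign +1)
I_A²/I_B² = (1/7)/(2/35) = 5/2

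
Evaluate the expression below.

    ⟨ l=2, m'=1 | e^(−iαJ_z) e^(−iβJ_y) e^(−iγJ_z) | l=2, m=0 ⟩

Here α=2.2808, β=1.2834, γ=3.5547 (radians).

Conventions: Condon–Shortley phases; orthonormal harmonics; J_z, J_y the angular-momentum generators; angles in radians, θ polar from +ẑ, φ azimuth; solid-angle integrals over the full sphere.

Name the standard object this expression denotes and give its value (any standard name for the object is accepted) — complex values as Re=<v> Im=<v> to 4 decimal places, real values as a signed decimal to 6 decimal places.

Wigner D-matrix element, Re=0.2170 Im=0.2525

This is a Wigner D-matrix element — the rotation-matrix element ⟨l m'| R(α,β,γ) |l m⟩ in the angular-momentum basis.
D^2_{1,0}(2.2808,1.2834,3.5547) = e^{-i·1·2.2808}·d^2_{1,0}(1.2834)·e^{-i·0·3.5547}. Compute d first:
c=cos(1.283400/2)=0.801079, s=sin(1.283400/2)=0.598558; N=√[6·1·2·2]=4.898979
Admissible k: 0..1 (factorial args all ≥0)
  k=0: (−1)^1·4.8990/(2)·0.8011^3·0.5986^1 = -0.753718
  k=1: (−1)^2·4.8990/(2)·0.8011^1·0.5986^3 = +0.420795
d^2_{1,0}(1.2834) = -0.753718 +0.420795 = -0.332923
Phases: e^{-i·(1)·2.2808}=-0.651837-0.758359i, e^{-i·(0)·3.5547}=+1.000000+0.000000i ⇒ D=+0.217011+0.252475i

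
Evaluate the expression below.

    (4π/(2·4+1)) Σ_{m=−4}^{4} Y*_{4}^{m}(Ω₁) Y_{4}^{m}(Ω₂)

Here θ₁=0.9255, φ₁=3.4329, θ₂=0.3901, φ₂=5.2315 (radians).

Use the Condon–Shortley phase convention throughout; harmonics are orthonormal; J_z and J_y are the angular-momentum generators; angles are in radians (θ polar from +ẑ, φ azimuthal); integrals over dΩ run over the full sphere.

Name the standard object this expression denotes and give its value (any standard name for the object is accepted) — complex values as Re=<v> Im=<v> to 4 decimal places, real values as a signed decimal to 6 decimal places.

Legendre polynomial (addition theorem), -0.269332

This sum is the spherical-harmonic addition theorem: it equals the Legendre polynomial P_l(cos γ) of the angle γ between the two directions.
Summing Y*_{l m}(θ₁,φ₁)·Y_{l m}(θ₂,φ₂) over m ∈ [−4, 4]; prefactor 4π/(2·4+1) = 1.396263:
  [-4]  conj(Y_{4,-4})(Ω₁) = (0.071130, 0.165661) ; Y_{4,-4}(Ω₂) = (-0.004483, -0.008097) ; Δ = (0.001022, -0.001319)
  [-3]  conj(Y_{4,-3})(Ω₁) = (-0.246381, -0.294377) ; Y_{4,-3}(Ω₂) = (-0.063657, -0.000857) ; Δ = (0.015432, 0.018950)
  [-2]  conj(Y_{4,-2})(Ω₁) = (0.273158, 0.179987) ; Y_{4,-2}(Ω₂) = (-0.122515, 0.207870) ; Δ = (-0.070880, 0.034730)
  [-1]  conj(Y_{4,-1})(Ω₁) = (0.101888, 0.030550) ; Y_{4,-1}(Ω₂) = (0.246627, 0.431633) ; Δ = (0.011942, 0.051512)
  [+0]  conj(Y_{4,0})(Ω₁) = (-0.346149, -0.000000) ; Y_{4,0}(Ω₂) = (0.311794, 0.000000) ; Δ = (-0.107927, -0.000000)
  [+1]  conj(Y_{4,1})(Ω₁) = (-0.101888, 0.030550) ; Y_{4,1}(Ω₂) = (-0.246627, 0.431633) ; Δ = (0.011942, -0.051512)
  [+2]  conj(Y_{4,2})(Ω₁) = (0.273158, -0.179987) ; Y_{4,2}(Ω₂) = (-0.122515, -0.207870) ; Δ = (-0.070880, -0.034730)
  [+3]  conj(Y_{4,3})(Ω₁) = (0.246381, -0.294377) ; Y_{4,3}(Ω₂) = (0.063657, -0.000857) ; Δ = (0.015432, -0.018950)
  [+4]  conj(Y_{4,4})(Ω₁) = (0.071130, -0.165661) ; Y_{4,4}(Ω₂) = (-0.004483, 0.008097) ; Δ = (0.001022, 0.001319)
Total Σ_m = (-0.192895, 0.000000). Multiply by 1.396263: (-0.269332, 0.000000). P_4(cos γ) = -0.269332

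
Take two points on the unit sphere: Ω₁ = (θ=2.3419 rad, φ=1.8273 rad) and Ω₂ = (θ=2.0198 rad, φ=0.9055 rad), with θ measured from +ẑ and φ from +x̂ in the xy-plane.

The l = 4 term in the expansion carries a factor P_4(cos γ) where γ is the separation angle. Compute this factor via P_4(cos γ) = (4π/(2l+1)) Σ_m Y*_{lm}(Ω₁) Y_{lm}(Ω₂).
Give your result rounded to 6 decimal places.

Summing Y*_{l m}(θ₁,φ₁)·Y_{l m}(θ₂,φ₂) over m ∈ [−4, 4]; prefactor 4π/(2·4+1) = 1.396263:
  m=-4: Y*=(0.060658, 0.100105)  Y=(-0.258489, 0.134706)  product (-0.029164, -0.017705)
  m=-3: Y*=(-0.223855, 0.231084)  Y=(0.361883, 0.163822)  product (-0.118866, 0.046953)
  m=-2: Y*=(-0.359744, -0.202649)  Y=(-0.020598, -0.084095)  product (-0.009632, 0.034427)
  m=-1: Y*=(0.023992, -0.091474)  Y=(0.191977, -0.244673)  product (-0.017775, -0.023431)
  m=+0: Y*=(-0.350606, -0.000000)  Y=(-0.149152, 0.000000)  product (0.052294, 0.000000)
  m=+1: Y*=(-0.023992, -0.091474)  Y=(-0.191977, -0.244673)  product (-0.017775, 0.023431)
  m=+2: Y*=(-0.359744, 0.202649)  Y=(-0.020598, 0.084095)  product (-0.009632, -0.034427)
  m=+3: Y*=(0.223855, 0.231084)  Y=(-0.361883, 0.163822)  product (-0.118866, -0.046953)
  m=+4: Y*=(0.060658, -0.100105)  Y=(-0.258489, -0.134706)  product (-0.029164, 0.017705)
Accumulated sum (-0.298581, -0.000000); after 4π/(2l+1) scaling, (-0.416898, -0.000000) ⇒ P_4 = -0.416898

-0.416898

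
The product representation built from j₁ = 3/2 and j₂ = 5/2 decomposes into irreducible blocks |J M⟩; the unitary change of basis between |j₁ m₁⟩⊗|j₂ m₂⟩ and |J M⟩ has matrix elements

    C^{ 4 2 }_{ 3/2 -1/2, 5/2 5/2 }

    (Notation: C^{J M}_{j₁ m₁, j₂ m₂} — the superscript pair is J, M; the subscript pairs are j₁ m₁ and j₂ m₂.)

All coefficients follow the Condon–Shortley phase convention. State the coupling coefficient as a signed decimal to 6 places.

triangle: 0!·3!·5!/9! = 720/362880
(j±m)!: 1!·2!·5!·0!·6!·2! = 345600
prefactor² = (2J+1)·Δ·N² = 43200/7
  k=0: +1/(0!·0!·2!·5!·1!·0!) = 1/240
Σ = 1/240  ⇒  CG² = 43200/7·(1/240)² = 3/28
CG = +√(3/28) = +0.327327

+√(3/28) = +0.327327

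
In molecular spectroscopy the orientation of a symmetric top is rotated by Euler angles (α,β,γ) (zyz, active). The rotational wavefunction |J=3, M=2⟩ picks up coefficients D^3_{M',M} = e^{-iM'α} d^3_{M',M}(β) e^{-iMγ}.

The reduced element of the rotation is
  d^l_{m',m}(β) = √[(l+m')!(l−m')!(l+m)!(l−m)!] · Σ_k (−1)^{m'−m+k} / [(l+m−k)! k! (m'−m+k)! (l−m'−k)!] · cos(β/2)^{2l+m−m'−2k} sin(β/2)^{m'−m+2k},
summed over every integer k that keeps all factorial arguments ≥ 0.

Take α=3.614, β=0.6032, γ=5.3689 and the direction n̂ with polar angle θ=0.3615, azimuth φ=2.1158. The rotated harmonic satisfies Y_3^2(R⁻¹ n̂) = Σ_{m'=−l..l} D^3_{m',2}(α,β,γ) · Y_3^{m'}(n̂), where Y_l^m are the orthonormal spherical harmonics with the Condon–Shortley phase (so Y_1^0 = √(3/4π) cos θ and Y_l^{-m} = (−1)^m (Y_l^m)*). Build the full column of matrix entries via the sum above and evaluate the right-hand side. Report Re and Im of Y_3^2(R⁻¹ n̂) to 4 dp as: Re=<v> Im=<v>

Need the full column D^3_{m',2} for m'=−3..3 at α=3.6140, β=0.6032, γ=5.3689.
cos(β/2)=0.954862, sin(β/2)=0.297048
d^3_{-3,2}: single k=5 term ⇒ +0.005409;  D = +0.005380+0.000563i
d^3_{-2,2}: k∈[4..5] ⇒ +0.035494 -0.000687 = +0.034807;  D = -0.032474+0.012529i
d^3_{-1,2}: k∈[3..4] ⇒ +0.144322 -0.006984 = +0.137339;  D = +0.091606-0.102325i
d^3_{0,2}: k∈[2..3] ⇒ +0.401771 -0.038882 = +0.362888;  D = -0.092511+0.350899i
d^3_{1,2}: k∈[1..2] ⇒ +0.745643 -0.144322 = +0.601321;  D = -0.128075-0.587523i
d^3_{2,2}: k∈[0..1] ⇒ +0.757957 -0.366765 = +0.391193;  D = +0.248115+0.302441i
d^3_{3,2}: single k=0 term ⇒ -0.577573;  D = +0.529393+0.230940i
Y_3^{m'}(θ=0.3615,φ=2.1158) and Σ D·Y over m':
  (+0.0054+0.0006i)·(+0.0184-0.0012i)  (-0.0325+0.0125i)·(-0.0553+0.1060i)  (+0.0916-0.1023i)·(-0.2000-0.3298i)  (-0.0925+0.3509i)·(+0.4798+0.0000i)  (-0.1281-0.5875i)·(+0.2000-0.3298i)  (+0.2481+0.3024i)·(-0.0553-0.1060i)  (+0.5294+0.2309i)·(-0.0184-0.0012i)
Y_3^2(R⁻¹ n̂) = -0.306419+0.031324i

Re=-0.3064 Im=0.0313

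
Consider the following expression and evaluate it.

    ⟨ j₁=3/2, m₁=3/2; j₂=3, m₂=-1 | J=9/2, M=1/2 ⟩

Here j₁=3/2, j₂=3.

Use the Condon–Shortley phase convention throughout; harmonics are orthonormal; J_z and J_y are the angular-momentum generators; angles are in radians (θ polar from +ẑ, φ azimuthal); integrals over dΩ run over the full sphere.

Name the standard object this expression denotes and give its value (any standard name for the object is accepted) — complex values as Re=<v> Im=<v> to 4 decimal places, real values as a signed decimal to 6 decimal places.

This is a Clebsch–Gordan (vector-coupling) coefficient.
triangle: 0!×3!×6!/10! = 4320/3628800
(j±m)!: 3!×0!×2!×4!×5!×4! = 829440
prefactor² = (2J+1)×Δ×N² = 69120/7
  k=0: +1/(0!×0!×0!×2!×3!×4!) = 1/288
Σ = 1/288  ⇒  CG² = 69120/7×(1/288)² = 5/42
CG = +√(5/42) = +0.345033

Clebsch–Gordan coefficient, +√(5/42) ≈ +0.345033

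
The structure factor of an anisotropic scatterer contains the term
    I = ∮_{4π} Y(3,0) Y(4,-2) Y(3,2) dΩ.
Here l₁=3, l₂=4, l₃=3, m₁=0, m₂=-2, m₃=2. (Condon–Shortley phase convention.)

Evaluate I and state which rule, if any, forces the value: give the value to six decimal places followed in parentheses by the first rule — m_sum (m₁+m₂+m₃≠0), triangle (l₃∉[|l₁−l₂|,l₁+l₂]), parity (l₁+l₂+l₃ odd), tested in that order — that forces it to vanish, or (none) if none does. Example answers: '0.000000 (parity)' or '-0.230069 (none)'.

m-sum 0 ✓  L=10 even ✓  1≤3≤7 ✓
Π(2lᵢ+1) = 7×9×7 = 441
triangle coeff Δ(3,4,3) = 1/34650
Σ_t [1,3]: t=1:−1/72 t=2:+1/16 t=3:−1/72 = 5/144
(3j)²=2/77 [(3 4 3; 0 0 0)], sign=-1
Σ_t [1,2]: t=1:−1/72 t=2:+1/96 = -1/288
(3j)²=1/462 [(3 4 3; 0 -2 2)], sign=+1
⇒ 4πI² = 3/121
I = (-1)√(3/121/(4π)) = -0.04441841
No selection rule forces the value: the integral is nonzero (none).

-0.044418 (none)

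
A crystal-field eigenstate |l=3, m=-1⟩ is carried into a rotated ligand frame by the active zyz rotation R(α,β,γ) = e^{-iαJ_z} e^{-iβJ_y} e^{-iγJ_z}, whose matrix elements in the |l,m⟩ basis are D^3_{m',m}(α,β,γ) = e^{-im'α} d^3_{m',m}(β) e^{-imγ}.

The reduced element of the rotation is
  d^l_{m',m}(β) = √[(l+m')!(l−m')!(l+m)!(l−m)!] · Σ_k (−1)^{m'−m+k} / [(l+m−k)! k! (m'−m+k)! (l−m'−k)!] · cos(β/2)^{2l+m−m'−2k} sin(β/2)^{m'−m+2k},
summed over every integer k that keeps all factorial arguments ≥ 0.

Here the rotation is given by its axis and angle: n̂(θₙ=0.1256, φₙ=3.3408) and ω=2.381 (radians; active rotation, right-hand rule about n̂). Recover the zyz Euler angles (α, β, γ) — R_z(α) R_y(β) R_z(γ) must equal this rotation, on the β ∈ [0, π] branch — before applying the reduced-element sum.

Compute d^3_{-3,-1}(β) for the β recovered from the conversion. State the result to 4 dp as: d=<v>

Axis–angle → zyz. n̂ = (sinθₙcosφₙ, sinθₙsinφₙ, cosθₙ) = (-0.122793, -0.024790, +0.992123), ω = 2.3810.
R = I cosω + sinω [n̂]ₓ + (1−cosω) n̂n̂ᵀ gives
  R = [-0.698427, -0.678671, -0.227168; +0.689170, -0.723368, +0.042235; -0.192990, -0.127059, +0.972939]
β = atan2(√(R₁₃²+R₂₃²), R₃₃) = 0.233168; α = atan2(R₂₃, R₁₃) mod 2π = 2.957770; γ = atan2(R₃₂, −R₃₁) mod 2π = 5.700948
d^3_{-3,-1}(β=0.2332) via the finite sum:
With c≡cos(β/2)=0.993212 and s≡sin(β/2)=0.116320, N=[1·720·2·24]^{1/2}=185.903201
k∈{2} keeps every argument non-negative
  k=2: (−1)^0·185.9032/(48)·0.9932^4·0.1163^2 = +0.050994
d^3_{-3,-1}(0.2332) = +0.050994

d=0.0510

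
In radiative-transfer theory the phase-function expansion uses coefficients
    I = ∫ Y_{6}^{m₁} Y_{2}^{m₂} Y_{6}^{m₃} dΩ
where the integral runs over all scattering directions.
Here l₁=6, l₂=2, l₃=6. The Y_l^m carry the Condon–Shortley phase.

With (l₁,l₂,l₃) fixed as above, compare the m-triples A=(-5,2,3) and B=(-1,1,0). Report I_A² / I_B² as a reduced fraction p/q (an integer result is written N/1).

Same 6,2,6: normalisation and zero-m 3j drop out of the ratio.
A: Δ: 2! 10! 2! / 15! → 1/90090; sum: t=2:+1/1451520 = 1/1451520; 3j²(6 2 6; -5 2 3) = Δ·Π!·Σ² = 1/91  (sign -1)
B: Δ: 2! 10! 2! / 15! → 1/90090; sum: t=1:−1/34560 t=2:+1/28800 = 1/172800; 3j²(6 2 6; -1 1 0) = Δ·Π!·Σ² = 1/1430  (sign +1)
I_A²/I_B² = (1/91)/(1/1430) = 110/7

110/7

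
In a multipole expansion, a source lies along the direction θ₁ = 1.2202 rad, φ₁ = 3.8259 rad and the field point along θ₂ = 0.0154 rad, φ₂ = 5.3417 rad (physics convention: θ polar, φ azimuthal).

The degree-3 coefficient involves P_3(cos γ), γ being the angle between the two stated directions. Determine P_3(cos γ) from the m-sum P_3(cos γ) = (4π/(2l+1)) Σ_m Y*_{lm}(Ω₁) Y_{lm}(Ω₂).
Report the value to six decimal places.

-0.414361

Addition theorem: P_3(cos γ) = (4π/7) Σ_m Y*_{lm}(Ω₁) Y_{lm}(Ω₂), m = −3…3:
  m=-3: Y*=0.16025 - 0.30622j  Y=-0.00000 + 0.00000j  product -0.00000 + 0.00000j
  m=-2: Y*=0.06217 + 0.30330j  Y=-0.00007 + 0.00023j  product -0.00007 - 0.00001j
  m=-1: Y*=0.09647 + 0.07870j  Y=0.01171 + 0.01609j  product -0.00014 + 0.00247j
  m=+0: Y*=-0.30891 + 0.00000j  Y=0.74582 + 0.00000j  product -0.23039 + 0.00000j
  m=+1: Y*=-0.09647 + 0.07870j  Y=-0.01171 + 0.01609j  product -0.00014 - 0.00247j
  m=+2: Y*=0.06217 - 0.30330j  Y=-0.00007 - 0.00023j  product -0.00007 + 0.00001j
  m=+3: Y*=-0.16025 - 0.30622j  Y=0.00000 + 0.00000j  product -0.00000 - 0.00000j
Total Σ_m = -0.23082 - 0.00000j. Multiply by 1.795196: -0.41436 - 0.00000j. P_3(cos γ) = -0.414361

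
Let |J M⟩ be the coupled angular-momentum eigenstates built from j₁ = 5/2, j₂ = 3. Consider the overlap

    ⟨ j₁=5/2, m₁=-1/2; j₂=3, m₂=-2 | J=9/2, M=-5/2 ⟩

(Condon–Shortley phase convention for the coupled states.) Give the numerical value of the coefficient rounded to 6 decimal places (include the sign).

j₁+j₂−J=1  J+j₁−j₂=4  J−j₁+j₂=5  j₁+j₂+J+1=11
(j₁±m₁, j₂±m₂, J±M) = (2,3,1,5,2,7)
P² = 115200/11
sum k=0..1:
  [0] +1/144 = 1/144
  [1] −1/480 = -1/480
S = 7/1440
C² = P²·S² = 49/198 ; C = +0.497468

+0.497468  (= +√(49/198))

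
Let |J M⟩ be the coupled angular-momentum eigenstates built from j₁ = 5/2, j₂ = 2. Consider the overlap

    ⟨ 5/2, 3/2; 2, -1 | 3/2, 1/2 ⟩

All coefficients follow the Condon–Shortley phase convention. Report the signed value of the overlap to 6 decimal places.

−√(2/105) = -0.138013

j₁+j₂−J=3  J+j₁−j₂=2  J−j₁+j₂=1  j₁+j₂+J+1=7
(j₁±m₁, j₂±m₂, J±M) = (4,1,1,3,2,1)
P² = 96/35
sum k=0..1:
  [0] +1/6 = 1/6
  [1] −1/4 = -1/4
S = -1/12
C² = P²·S² = 2/105 ; C = -0.138013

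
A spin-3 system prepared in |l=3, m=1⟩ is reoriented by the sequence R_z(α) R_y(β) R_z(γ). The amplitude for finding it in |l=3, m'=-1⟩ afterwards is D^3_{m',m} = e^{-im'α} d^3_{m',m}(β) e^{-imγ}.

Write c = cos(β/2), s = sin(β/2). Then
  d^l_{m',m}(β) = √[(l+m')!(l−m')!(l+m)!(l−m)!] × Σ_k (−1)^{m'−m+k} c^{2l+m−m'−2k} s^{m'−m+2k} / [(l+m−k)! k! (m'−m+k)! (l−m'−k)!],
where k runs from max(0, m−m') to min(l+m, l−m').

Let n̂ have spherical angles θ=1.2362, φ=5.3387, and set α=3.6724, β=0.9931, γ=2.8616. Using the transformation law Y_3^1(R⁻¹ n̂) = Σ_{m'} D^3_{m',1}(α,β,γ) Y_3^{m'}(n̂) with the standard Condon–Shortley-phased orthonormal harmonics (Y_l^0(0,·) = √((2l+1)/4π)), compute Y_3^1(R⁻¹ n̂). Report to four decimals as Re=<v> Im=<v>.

Re=0.1747 Im=-0.2489

Need the full column D^3_{m',1} for m'=−3..3 at α=3.6724, β=0.9931, γ=2.8616.
cos(β/2)=0.879231, sin(β/2)=0.476395
d^3_{-3,1}: single k=4 term ⇒ +0.154213;  D = -0.045811+0.147251i
d^3_{-2,1}: k∈[3..4] ⇒ +0.464773 -0.068224 = +0.396549;  D = -0.090091-0.386180i
d^3_{-1,1}: k∈[2..4] ⇒ +0.813764 -0.318541 +0.011690 = +0.506913;  D = +0.349222+0.367430i
d^3_{0,1}: k∈[1..3] ⇒ +0.867109 -0.763700 +0.074736 = +0.178145;  D = -0.171207-0.049230i
d^3_{1,1}: k∈[0..2] ⇒ +0.461976 -1.085018 +0.238906 = -0.384137;  D = -0.372118+0.095340i
d^3_{2,1}: k∈[0..1] ⇒ -0.791559 +0.464773 = -0.326785;  D = +0.231943-0.230198i
d^3_{3,1}: single k=0 term ⇒ +0.525282;  D = +0.134211-0.507847i
Y_3^{m'}(θ=1.2362,φ=5.3387) and Σ D·Y over m':
  (-0.0458+0.1473i)·(-0.3350+0.1066i)  (-0.0901-0.3862i)·(-0.0937+0.2844i)  (+0.3492+0.3674i)·(-0.0825-0.1140i)  (-0.1712-0.0492i)·(-0.3016+0.0000i)  (-0.3721+0.0953i)·(+0.0825-0.1140i)  (+0.2319-0.2302i)·(-0.0937-0.2844i)  (+0.1342-0.5078i)·(+0.3350+0.1066i)
Y_3^1(R⁻¹ n̂) = +0.174730-0.248878i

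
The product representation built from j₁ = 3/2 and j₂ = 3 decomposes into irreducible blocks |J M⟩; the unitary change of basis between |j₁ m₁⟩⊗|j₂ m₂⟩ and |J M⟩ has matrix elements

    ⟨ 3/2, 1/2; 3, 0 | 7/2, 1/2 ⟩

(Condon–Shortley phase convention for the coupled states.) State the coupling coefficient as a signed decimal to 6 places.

+√(2/21) = +0.308607

j₁+j₂−J=1  J+j₁−j₂=2  J−j₁+j₂=5  j₁+j₂+J+1=9
(j₁±m₁, j₂±m₂, J±M) = (2,1,3,3,4,3)
P² = 384/7
sum k=0..1:
  [0] +1/12 = 1/12
  [1] −1/24 = -1/24
S = 1/24
C² = P²·S² = 2/21 ; C = +0.308607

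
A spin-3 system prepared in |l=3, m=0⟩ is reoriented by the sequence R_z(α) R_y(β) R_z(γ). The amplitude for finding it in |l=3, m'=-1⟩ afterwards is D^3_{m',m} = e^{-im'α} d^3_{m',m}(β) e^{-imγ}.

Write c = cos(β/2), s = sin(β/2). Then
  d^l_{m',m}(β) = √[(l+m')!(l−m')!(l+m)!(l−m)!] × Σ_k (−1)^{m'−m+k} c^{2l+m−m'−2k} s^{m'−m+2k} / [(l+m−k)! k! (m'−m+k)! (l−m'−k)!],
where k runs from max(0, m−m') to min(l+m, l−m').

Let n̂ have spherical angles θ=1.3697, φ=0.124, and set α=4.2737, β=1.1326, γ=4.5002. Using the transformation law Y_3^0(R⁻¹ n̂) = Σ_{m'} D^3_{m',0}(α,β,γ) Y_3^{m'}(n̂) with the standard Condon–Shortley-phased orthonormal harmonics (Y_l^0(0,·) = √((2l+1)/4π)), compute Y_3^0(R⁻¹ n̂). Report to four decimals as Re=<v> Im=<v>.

Re=0.3255 Im=0.0000

Need the full column D^3_{m',0} for m'=−3..3 at α=4.2737, β=1.1326, γ=4.5002.
cos(β/2)=0.843892, sin(β/2)=0.536513
d^3_{-3,0}: single k=3 term ⇒ +0.415066;  D = +0.401672+0.104590i
d^3_{-2,0}: k∈[2..3] ⇒ +0.799593 -0.323189 = +0.476404;  D = -0.304503+0.366386i
d^3_{-1,0}: k∈[1..3] ⇒ +0.795436 -0.964526 +0.129951 = -0.039139;  D = +0.016624+0.035433i
d^3_{0,0}: k∈[0..3] ⇒ +0.361178 -1.313865 +0.531053 -0.023850 = -0.445484;  D = -0.445484+0.000000i
d^3_{1,0}: k∈[0..2] ⇒ -0.795436 +0.964526 -0.129951 = +0.039139;  D = -0.016624+0.035433i
d^3_{2,0}: k∈[0..1] ⇒ +0.799593 -0.323189 = +0.476404;  D = -0.304503-0.366386i
d^3_{3,0}: single k=0 term ⇒ -0.415066;  D = -0.401672+0.104590i
Y_3^{m'}(θ=1.3697,φ=0.124) and Σ D·Y over m':
  (+0.4017+0.1046i)·(+0.3657-0.1427i)  (-0.3045+0.3664i)·(+0.1900-0.0481i)  (+0.0166+0.0354i)·(-0.2515+0.0314i)  (-0.4455+0.0000i)·(-0.2087+0.0000i)  (-0.0166+0.0354i)·(+0.2515+0.0314i)  (-0.3045-0.3664i)·(+0.1900+0.0481i)  (-0.4017+0.1046i)·(-0.3657-0.1427i)
Y_3^0(R⁻¹ n̂) = +0.325547-0.000000i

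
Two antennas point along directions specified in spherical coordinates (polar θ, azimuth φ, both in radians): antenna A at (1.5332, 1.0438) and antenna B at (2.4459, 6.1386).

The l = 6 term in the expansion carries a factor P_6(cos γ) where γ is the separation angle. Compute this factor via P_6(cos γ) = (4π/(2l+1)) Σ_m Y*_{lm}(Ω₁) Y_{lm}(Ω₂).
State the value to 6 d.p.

-0.059851

Addition theorem: P_6(cos γ) = (4π/13) Σ_m Y*_{lm}(Ω₁) Y_{lm}(Ω₂), m = −6…6:
  m=-6: (+0.480940-0.009805i) × (+0.021655+0.025539i) = +0.010665+0.012070i  (running Σ = +0.010665+0.012070i)
  m=-5: (+0.030413-0.054806i) × (-0.104172-0.091907i) = -0.008205+0.002914i  (running Σ = +0.002460+0.014984i)
  m=-4: (+0.179228+0.300913i) × (+0.276328+0.180387i) = -0.004755+0.115481i  (running Σ = -0.002295+0.130466i)
  m=-3: (+0.072913-0.000743i) × (-0.415860-0.192616i) = -0.030465-0.013735i  (running Σ = -0.032760+0.116730i)
  m=-2: (-0.156624+0.275588i) × (+0.237371+0.070620i) = -0.056640+0.054356i  (running Σ = -0.089400+0.171086i)
  m=-1: (+0.038584+0.066307i) × (+0.244613+0.035616i) = +0.007076+0.017594i  (running Σ = -0.082323+0.188680i)
  m=0: (-0.308456-0.000000i) × (-0.333049+0.000000i) = +0.102731+0.000000i  (running Σ = +0.020407+0.188680i)
  m=1: (-0.038584+0.066307i) × (-0.244613+0.035616i) = +0.007076-0.017594i  (running Σ = +0.027484+0.171086i)
  m=2: (-0.156624-0.275588i) × (+0.237371-0.070620i) = -0.056640-0.054356i  (running Σ = -0.029156+0.116730i)
  m=3: (-0.072913-0.000743i) × (+0.415860-0.192616i) = -0.030465+0.013735i  (running Σ = -0.059621+0.130466i)
  m=4: (+0.179228-0.300913i) × (+0.276328-0.180387i) = -0.004755-0.115481i  (running Σ = -0.064376+0.014984i)
  m=5: (-0.030413-0.054806i) × (+0.104172-0.091907i) = -0.008205-0.002914i  (running Σ = -0.072581+0.012070i)
  m=6: (+0.480940+0.009805i) × (+0.021655-0.025539i) = +0.010665-0.012070i  (running Σ = -0.061916+0.000000i)
Accumulated sum -0.061916+0.000000i; after 4π/(2l+1) scaling, -0.059851+0.000000i ⇒ P_6 = -0.059851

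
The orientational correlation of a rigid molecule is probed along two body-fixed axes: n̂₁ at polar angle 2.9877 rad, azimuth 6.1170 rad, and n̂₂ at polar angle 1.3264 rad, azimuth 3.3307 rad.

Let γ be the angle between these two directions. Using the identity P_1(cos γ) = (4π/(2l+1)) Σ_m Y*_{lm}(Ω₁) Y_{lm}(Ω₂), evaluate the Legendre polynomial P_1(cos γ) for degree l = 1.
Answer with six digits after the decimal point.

Summing Y*_{l m}(θ₁,φ₁)·Y_{l m}(θ₂,φ₂) over m ∈ [−1, 1]; prefactor 4π/(2·1+1) = 4.188790:
  term(m=-1) = (-0.016645, 0.006176)   from Y*(Ω₁)=(0.052230, -0.008761), Y(Ω₂)=(-0.329251, 0.063017)
  term(m=+0) = (-0.057084, -0.000000)   from Y*(Ω₁)=(-0.482828, -0.000000), Y(Ω₂)=(0.118227, 0.000000)
  term(m=+1) = (-0.016645, -0.006176)   from Y*(Ω₁)=(-0.052230, -0.008761), Y(Ω₂)=(0.329251, 0.063017)
Accumulated sum (-0.090373, 0.000000); after 4π/(2l+1) scaling, (-0.378553, 0.000000) ⇒ P_1 = -0.378553

-0.378553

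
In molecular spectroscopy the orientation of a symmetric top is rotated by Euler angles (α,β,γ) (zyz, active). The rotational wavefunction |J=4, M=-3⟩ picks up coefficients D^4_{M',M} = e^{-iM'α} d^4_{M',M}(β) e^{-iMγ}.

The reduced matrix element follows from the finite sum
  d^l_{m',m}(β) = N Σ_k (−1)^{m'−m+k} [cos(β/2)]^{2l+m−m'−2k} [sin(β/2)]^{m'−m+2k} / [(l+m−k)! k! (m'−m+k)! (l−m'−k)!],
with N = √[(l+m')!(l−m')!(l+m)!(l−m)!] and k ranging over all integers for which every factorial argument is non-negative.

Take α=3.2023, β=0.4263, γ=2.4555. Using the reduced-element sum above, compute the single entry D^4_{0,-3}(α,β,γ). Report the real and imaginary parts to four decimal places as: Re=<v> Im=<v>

Split into d^4_{0,-3}(β=0.4263) × two z-phases.
With c≡cos(β/2)=0.977369 and s≡sin(β/2)=0.211540, N=[24·24·1·5040]^{1/2}=1703.830978
k∈{0,1} keeps every argument non-negative
  k=0: (−1)^3·1703.8310/(144)·0.9774^5·0.2115^3 = -0.099893
  k=1: (−1)^4·1703.8310/(144)·0.9774^3·0.2115^5 = +0.004679
d^4_{0,-3}(0.4263) = -0.099893 +0.004679 = -0.095213
D = (+1.000000+0.000000i)·(-0.095213)·(+0.468402+0.883515i) = -0.044598-0.084122i

Re=-0.0446 Im=-0.0841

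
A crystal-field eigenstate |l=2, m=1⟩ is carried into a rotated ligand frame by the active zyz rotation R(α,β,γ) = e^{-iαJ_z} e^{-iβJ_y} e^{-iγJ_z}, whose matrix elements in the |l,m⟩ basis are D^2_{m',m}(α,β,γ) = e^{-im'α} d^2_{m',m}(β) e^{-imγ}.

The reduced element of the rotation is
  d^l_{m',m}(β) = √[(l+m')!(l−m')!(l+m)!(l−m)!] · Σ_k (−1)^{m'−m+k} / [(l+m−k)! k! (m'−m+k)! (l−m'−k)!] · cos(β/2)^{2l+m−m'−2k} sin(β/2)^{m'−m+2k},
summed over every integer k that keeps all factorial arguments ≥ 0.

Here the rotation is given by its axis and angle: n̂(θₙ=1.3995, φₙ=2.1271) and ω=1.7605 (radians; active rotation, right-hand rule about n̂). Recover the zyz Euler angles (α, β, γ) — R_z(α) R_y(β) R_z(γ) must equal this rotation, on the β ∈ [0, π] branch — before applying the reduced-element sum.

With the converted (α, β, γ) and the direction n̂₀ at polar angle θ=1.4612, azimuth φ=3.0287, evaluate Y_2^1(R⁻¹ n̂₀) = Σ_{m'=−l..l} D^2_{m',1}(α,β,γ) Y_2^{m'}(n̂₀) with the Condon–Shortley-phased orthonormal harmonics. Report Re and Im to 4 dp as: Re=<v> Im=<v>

Axis–angle → zyz. n̂ = (sinθₙcosφₙ, sinθₙsinφₙ, cosθₙ) = (-0.520323, +0.836784, +0.170460), ω = 1.7605.
R = I cosω + sinω [n̂]ₓ + (1−cosω) n̂n̂ᵀ gives
  R = [+0.133220, -0.684902, +0.716353; -0.350098, +0.643677, +0.680523; -0.927191, -0.341453, -0.154032]
β = atan2(√(R₁₃²+R₂₃²), R₃₃) = 1.725444; α = atan2(R₂₃, R₁₃) mod 2π = 0.759754; γ = atan2(R₃₂, −R₃₁) mod 2π = 5.930331
Need the full column D^2_{m',1} for m'=−2..2 at α=0.7598, β=1.7254, γ=5.9303.
cos(β/2)=0.650372, sin(β/2)=0.759616
d^2_{-2,1}: single k=3 term ⇒ +0.570130;  D = -0.169337+0.544402i
d^2_{-1,1}: k∈[2..3] ⇒ +0.732206 -0.332948 = +0.399258;  D = +0.176602+0.358077i
d^2_{0,1}: k∈[1..2] ⇒ +0.511865 -0.698264 = -0.186399;  D = -0.174915-0.064415i
d^2_{1,1}: k∈[0..1] ⇒ +0.178915 -0.732206 = -0.553290;  D = -0.508115+0.218972i
d^2_{2,1}: single k=0 term ⇒ -0.417936;  D = -0.164345+0.384267i
Y_2^{m'}(θ=1.4612,φ=3.0287) and Σ D·Y over m':
  (-0.1693+0.5444i)·(+0.3720+0.0854i)  (+0.1766+0.3581i)·(-0.0835-0.0095i)  (-0.1749-0.0644i)·(-0.3041+0.0000i)  (-0.5081+0.2190i)·(+0.0835-0.0095i)  (-0.1643+0.3843i)·(+0.3720-0.0854i)
Y_2^1(R⁻¹ n̂) = -0.136299+0.356121i

Re=-0.1363 Im=0.3561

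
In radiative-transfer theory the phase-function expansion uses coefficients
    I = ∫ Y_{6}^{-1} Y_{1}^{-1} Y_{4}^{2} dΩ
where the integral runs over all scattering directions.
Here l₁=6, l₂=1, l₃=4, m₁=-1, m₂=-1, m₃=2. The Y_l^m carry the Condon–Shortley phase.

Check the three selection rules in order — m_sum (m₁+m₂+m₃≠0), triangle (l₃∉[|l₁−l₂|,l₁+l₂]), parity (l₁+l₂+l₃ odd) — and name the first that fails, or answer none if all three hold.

Σmᵢ = 0  ✓
l₃∈[|l₁−l₂|,l₁+l₂]=[5,7] required, l₃=4 fails  ✗
Σlᵢ = 11 ⇒ odd

triangle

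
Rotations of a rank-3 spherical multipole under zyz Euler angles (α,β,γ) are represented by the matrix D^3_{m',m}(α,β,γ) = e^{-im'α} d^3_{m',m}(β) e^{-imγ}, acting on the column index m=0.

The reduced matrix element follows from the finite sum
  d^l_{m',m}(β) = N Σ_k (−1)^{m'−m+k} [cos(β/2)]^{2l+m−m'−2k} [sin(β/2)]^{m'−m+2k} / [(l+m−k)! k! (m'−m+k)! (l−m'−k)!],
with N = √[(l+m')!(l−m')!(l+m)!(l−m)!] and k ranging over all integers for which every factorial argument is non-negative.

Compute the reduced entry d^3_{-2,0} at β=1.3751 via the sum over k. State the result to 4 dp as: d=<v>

d=0.2562

d^3_{-2,0}(β=1.3751) via the finite sum:
c=cos(1.375100/2)=0.772803, s=sin(1.375100/2)=0.634646; N=√[1·120·6·6]=65.726707
k: max(0,(0)−(-2))=2 … min(3+(0),3−(-2))=3
  k=2: (−1)^0·65.7267/(12)·0.7728^4·0.6346^2 = +0.786863
  k=3: (−1)^1·65.7267/(12)·0.7728^2·0.6346^4 = -0.530669
d^3_{-2,0}(1.3751) = +0.786863 -0.530669 = +0.256194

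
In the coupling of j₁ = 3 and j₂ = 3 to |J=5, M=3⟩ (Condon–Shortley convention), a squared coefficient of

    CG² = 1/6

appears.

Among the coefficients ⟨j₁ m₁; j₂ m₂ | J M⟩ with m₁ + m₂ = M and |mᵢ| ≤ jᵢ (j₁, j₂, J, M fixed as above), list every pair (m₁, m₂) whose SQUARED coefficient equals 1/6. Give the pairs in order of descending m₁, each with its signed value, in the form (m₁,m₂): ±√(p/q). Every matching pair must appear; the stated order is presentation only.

Admissible pairs with m₁+m₂ = M = 3: (0,3), (1,2), (2,1), (3,0)
  (m₁,m₂)=(3,0): CG² = 1/3, CG = +√(1/3)
  (m₁,m₂)=(2,1): CG² = 1/6, CG = +√(1/6)   ← matches the target
  (m₁,m₂)=(1,2): CG² = 1/6, CG = −√(1/6)   ← matches the target
  (m₁,m₂)=(0,3): CG² = 1/3, CG = −√(1/3)
Pairs with CG² = 1/6: (2,1): +√(1/6); (1,2): −√(1/6)

(2,1): +√(1/6); (1,2): −√(1/6)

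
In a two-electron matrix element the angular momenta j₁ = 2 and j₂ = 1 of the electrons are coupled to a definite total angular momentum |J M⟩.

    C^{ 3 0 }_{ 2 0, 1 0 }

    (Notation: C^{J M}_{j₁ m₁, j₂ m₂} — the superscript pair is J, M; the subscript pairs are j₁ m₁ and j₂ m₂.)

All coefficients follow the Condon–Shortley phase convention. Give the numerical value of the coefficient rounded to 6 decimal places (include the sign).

+√(3/5) ≈ +0.774597

√[7·0!4!2!/7! · 2!2!1!1!3!3!] = √(48/5)
  +(−1)^0/∏(0,0,2,1,2,1)! = 1/4  (running 1/4)
⟨..|..⟩ = √(48/5)·(1/4) = +0.774597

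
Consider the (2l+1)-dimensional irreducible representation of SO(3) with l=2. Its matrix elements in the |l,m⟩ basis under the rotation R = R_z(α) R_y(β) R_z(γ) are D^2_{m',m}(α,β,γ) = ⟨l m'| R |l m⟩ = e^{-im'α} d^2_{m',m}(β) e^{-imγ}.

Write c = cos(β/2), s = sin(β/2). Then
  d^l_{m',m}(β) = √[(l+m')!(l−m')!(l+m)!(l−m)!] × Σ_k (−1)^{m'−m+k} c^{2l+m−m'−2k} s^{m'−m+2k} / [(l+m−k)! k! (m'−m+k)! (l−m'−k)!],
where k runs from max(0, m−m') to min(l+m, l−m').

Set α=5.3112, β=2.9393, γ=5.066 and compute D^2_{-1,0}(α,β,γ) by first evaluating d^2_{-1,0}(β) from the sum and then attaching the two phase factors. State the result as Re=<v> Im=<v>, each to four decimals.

Split into d^2_{-1,0}(β=2.9393) × two z-phases.
c=cos(2.939300/2)=0.100974, s=sin(2.939300/2)=0.994889; N=√[1·6·2·2]=4.898979
k: max(0,(0)−(-1))=1 … min(2+(0),2−(-1))=2
  k=1: (−1)^0·4.8990/(2)·0.1010^3·0.9949^1 = +0.002509
  k=2: (−1)^1·4.8990/(2)·0.1010^1·0.9949^3 = -0.243562
d^2_{-1,0}(2.9393) = +0.002509 -0.243562 = -0.241053
D = (+0.563661-0.826006i)·(-0.241053)·(+1.000000+0.000000i) = -0.135872+0.199111i

Re=-0.1359 Im=0.1991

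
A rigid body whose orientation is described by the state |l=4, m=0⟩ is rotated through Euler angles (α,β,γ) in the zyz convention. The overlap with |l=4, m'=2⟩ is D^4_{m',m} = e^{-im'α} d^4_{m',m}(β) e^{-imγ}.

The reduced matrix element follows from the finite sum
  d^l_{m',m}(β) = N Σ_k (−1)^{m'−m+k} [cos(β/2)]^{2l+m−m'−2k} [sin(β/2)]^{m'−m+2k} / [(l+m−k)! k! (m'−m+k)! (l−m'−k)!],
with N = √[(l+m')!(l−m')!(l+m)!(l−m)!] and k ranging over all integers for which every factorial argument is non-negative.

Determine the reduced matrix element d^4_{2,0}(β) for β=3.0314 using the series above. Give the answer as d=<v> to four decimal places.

d^4_{2,0}(β=3.0314) via the finite sum:
Half-angle: c=0.055068, s=0.998483. N=√(720·2·24·24)=910.735966
k∈{0,1,2} keeps every argument non-negative
  k=0: (−1)^2·910.7360/(96)·0.0551^6·0.9985^2 = +0.000000
  k=1: (−1)^3·910.7360/(36)·0.0551^4·0.9985^4 = -0.000231
  k=2: (−1)^4·910.7360/(96)·0.0551^2·0.9985^6 = +0.028508
d^4_{2,0}(3.0314) = +0.000000 -0.000231 +0.028508 = +0.028277

d=0.0283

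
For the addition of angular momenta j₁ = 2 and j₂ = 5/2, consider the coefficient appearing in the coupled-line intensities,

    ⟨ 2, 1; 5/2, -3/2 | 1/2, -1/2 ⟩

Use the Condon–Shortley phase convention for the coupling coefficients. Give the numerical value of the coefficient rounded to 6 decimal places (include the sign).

-0.516398

√[2·4!0!1!/6! · 3!1!1!4!0!1!] = √(48/5)
  +(−1)^1/∏(1,3,0,0,0,1)! = -1/6  (running -1/6)
⟨..|..⟩ = √(48/5)·(-1/6) = -0.516398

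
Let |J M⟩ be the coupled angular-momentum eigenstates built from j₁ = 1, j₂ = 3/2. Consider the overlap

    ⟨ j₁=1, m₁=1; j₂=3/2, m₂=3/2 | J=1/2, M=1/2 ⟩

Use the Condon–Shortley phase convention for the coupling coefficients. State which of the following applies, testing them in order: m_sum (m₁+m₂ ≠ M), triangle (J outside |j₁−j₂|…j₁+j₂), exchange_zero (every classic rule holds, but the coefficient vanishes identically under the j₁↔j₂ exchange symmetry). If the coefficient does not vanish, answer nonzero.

m_sum

m-sum: m₁+m₂ = 1+3/2 = 5/2, M = 1/2  ✗ ⇒ coefficient is 0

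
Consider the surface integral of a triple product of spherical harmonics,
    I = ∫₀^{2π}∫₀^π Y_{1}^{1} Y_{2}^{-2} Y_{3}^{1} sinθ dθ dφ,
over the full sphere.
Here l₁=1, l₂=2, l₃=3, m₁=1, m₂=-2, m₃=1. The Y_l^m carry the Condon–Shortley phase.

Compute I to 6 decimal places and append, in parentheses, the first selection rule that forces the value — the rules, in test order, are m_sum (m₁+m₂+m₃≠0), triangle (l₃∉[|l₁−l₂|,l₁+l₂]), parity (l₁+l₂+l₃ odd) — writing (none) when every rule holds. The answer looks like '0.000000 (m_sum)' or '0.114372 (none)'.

Checks pass: Σm=0; 6 even; l₃=3∈[1,3].
(2·1+1)(2·2+1)(2·3+1) = 105
Δ: 0! 2! 4! / 7! → 1/105
sum: t=0:+1/4 = 1/4
3j²(1 2 3; 0 0 0) = Δ·Π!·Σ² = 3/35  (sign -1)
sum: t=0:+1/48 = 1/48
3j²(1 2 3; 1 -2 1) = Δ·Π!·Σ² = 1/105  (sign +1)
combine: 4πI² = 105·3/35·1/105 = 3/35
take √, sign -1: I = -0.08258890
No selection rule forces the value: the integral is nonzero (none).

-0.082589 (none)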